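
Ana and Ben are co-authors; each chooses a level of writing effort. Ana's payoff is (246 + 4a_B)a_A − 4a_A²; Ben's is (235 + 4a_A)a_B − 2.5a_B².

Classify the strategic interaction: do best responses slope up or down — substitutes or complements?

Expanding Ana's payoff: 246a_A + 4a_Ba_A − 4a_A².
∂π/∂a_A = 246 + 4a_B − 8a_A = 0, so a_A = 30.75 + 0.5a_B.
The best-response slope da_A/da_B = 0.5 > 0: the reaction function is upward-sloping, so the choices are strategic complements.

strategic complements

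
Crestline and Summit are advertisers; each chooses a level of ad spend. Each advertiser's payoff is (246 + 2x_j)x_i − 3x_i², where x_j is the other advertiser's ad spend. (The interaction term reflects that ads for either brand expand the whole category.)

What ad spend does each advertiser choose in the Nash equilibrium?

61.5

Crestline's payoff is (246 + 2x_S)x_C − 3x_C².
∂π/∂x_C = 246 + 2x_S − 6x_C = 0, so x_C = 41 + (1/3)x_S.
Setting x_C = x_S in the reaction function: x_C = 41 + (1/3)x_C, so x_C = 41 / (2/3) = 61.5.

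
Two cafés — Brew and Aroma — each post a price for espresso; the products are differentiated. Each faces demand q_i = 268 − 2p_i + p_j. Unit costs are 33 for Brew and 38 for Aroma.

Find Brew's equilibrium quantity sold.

158

Brew's profit: π = (p_{Brew} − 33)(268 − 2p_{Brew} + p_{Aroma}).
∂π/∂p_{Brew} = 334 − 4p_{Brew} + p_{Aroma} = 0 ⇒ p_{Brew} = 83.5 + 0.25p_{Aroma}.
Similarly p_{Aroma} = 86 + 0.25p_{Brew}.
Solving the two reaction functions simultaneously: (1 − (0.25)(0.25))p_{Brew} = 83.5 + 0.25·86, so 0.9375p_{Brew} = 105 and p_{Brew} = 112.
Then p_{Aroma} = 86 + 0.25·112 = 114.
q_{Brew} = 268 − 2·112 + 114 = 158.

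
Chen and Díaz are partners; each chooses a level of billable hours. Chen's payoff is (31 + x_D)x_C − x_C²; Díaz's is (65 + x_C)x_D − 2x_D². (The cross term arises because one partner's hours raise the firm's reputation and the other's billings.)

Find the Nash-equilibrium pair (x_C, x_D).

Expanding Chen's payoff: 31x_C + x_Dx_C − x_C².
∂π/∂x_C = 31 + x_D − 2x_C = 0, so x_C = 15.5 + 0.5x_D.
Likewise for Díaz: x_D = 16.25 + 0.25x_C.
Plugging x_D into Chen's best response: x_C = 15.5 + 0.5(16.25 + 0.25x_C) ⇒ 0.875x_C = 23.625, so x_C = 27.
Then x_D = 16.25 + 0.25·27 = 23.

27, 23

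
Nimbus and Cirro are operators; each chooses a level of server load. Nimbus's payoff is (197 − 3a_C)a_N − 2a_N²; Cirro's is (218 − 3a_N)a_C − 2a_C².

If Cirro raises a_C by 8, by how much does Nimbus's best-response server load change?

-6

Expanding Nimbus's payoff: 197a_N − 3a_Ca_N − 2a_N².
∂π/∂a_N = 197 − 3a_C − 4a_N = 0, so a_N = 49.25 − 0.75a_C.
The reaction-function slope is −0.75, so an 8-unit rise in a_C moves a_N by −0.75 × 8 = −6. Nimbus's best response falls — the actions are strategic substitutes.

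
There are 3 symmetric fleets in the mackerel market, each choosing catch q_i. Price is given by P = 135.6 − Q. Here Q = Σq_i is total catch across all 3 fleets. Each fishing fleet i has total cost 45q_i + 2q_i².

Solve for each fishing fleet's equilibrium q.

11.325

A representative fishing fleet's profit is π_i = q_i(135.6 − Q) − 45q_i − 2q_i², with Q = q_i + Σ_{j≠i} q_j.
First-order condition: 90.6 − 6q_i − Σ_{j≠i} q_j = 0.
With identical fishing fleets, set every q_j = q: then 90.6 − 6q − 2q = 0, i.e. q = 90.6/8 = 11.325.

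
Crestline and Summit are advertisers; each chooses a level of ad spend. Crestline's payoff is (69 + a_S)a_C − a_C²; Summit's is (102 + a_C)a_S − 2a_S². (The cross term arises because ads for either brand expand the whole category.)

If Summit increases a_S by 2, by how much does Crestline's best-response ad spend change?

1

Expanding Crestline's payoff: 69a_C + a_Sa_C − a_C².
∂π/∂a_C = 69 + a_S − 2a_C = 0, so a_C = 34.5 + 0.5a_S.
The reaction-function slope is 0.5, so a 2-unit rise in a_S moves a_C by 0.5 × 2 = 1. Crestline's best response rises — the actions are strategic complements.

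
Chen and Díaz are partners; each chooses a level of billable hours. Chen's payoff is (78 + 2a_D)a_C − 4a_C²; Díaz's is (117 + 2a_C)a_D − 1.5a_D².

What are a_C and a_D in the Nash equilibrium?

23.4, 54.6

Expanding Chen's payoff: 78a_C + 2a_Da_C − 4a_C².
∂π/∂a_C = 78 + 2a_D − 8a_C = 0, so a_C = 9.75 + 0.25a_D.
Likewise for Díaz: a_D = 39 + (2/3)a_C.
Substituting the second reaction function into the first: a_C = 9.75 + 0.25(39 + (2/3)a_C), which gives (5/6)a_C = 19.5 ⇒ a_C = 23.4.
Then a_D = 39 + (2/3)·23.4 = 54.6.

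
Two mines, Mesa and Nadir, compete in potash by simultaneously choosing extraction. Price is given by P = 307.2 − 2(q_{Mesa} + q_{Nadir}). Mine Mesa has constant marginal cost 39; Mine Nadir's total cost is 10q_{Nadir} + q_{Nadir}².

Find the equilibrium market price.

140.48

Mine Mesa's profit: π = q_{Mesa}(307.2 − 2(q_{Mesa} + q_{Nadir})) − 39q_{Mesa}.
∂π/∂q_{Mesa} = 268.2 − 4q_{Mesa} − 2q_{Nadir} = 0, so q_{Mesa} = 67.05 − 0.5q_{Nadir}.
For Nadir: ∂π/∂q_{Nadir} = 297.2 − 6q_{Nadir} − 2q_{Mesa} = 0 ⇒ q_{Nadir} = 743/15 − (1/3)q_{Mesa}.
Solving the two reaction functions simultaneously: (1 − (−0.5)(−1/3))q_{Mesa} = 67.05 − 0.5·(743/15), so (5/6)q_{Mesa} = 2537/60 and q_{Mesa} = 50.74.
Then q_{Nadir} = 743/15 − (1/3)·50.74 = 32.62.
Equilibrium price: P = 307.2 − 2·83.36 = 140.48.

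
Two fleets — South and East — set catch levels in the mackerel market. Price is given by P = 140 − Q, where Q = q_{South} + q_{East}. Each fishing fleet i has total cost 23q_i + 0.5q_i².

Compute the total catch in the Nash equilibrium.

58.5

Fishing fleet South's profit: π = q_{South}(140 − (q_{South} + q_{East})) − 23q_{South} − 0.5q_{South}².
∂π/∂q_{South} = 117 − 3q_{South} − q_{East} = 0, so q_{South} = 39 − (1/3)q_{East}.
Setting q_{South} = q_{East} in the reaction function: q_{South} = 39 − (1/3)q_{South}, so q_{South} = 39 / (4/3) = 29.25.
Total catch: 29.25 + 29.25 = 58.5.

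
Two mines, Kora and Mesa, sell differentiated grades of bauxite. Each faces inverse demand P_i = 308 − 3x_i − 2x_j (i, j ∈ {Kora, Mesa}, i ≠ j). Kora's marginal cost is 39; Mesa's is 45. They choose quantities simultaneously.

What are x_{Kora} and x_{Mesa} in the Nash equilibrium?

Mine Kora's profit: π = x_{Kora}(308 − 3x_{Kora} − 2x_{Mesa}) − 39x_{Kora}.
∂π/∂x_{Kora} = 269 − 6x_{Kora} − 2x_{Mesa} = 0 ⇒ x_{Kora} = 269/6 − (1/3)x_{Mesa}.
Similarly x_{Mesa} = 263/6 − (1/3)x_{Kora}.
Plugging x_{Mesa} into Kora's best response: x_{Kora} = 269/6 − (1/3)(263/6 − (1/3)x_{Kora}) ⇒ (8/9)x_{Kora} = 272/9, so x_{Kora} = 34.
Then x_{Mesa} = 263/6 − (1/3)·34 = 32.5.

34, 32.5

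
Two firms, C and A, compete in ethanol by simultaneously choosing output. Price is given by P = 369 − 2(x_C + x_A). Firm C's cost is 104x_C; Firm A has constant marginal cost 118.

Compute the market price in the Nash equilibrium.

197

Firm C's profit: π = x_C(369 − 2(x_C + x_A)) − 104x_C.
∂π/∂x_C = 265 − 4x_C − 2x_A = 0, so x_C = 66.25 − 0.5x_A.
By the same steps for A: x_A = 62.75 − 0.5x_C.
Substituting the second reaction function into the first: x_C = 66.25 − 0.5(62.75 − 0.5x_C), which gives 0.75x_C = 34.875 ⇒ x_C = 46.5.
Then x_A = 62.75 − 0.5·46.5 = 39.5.
Equilibrium price: P = 369 − 2·86 = 197.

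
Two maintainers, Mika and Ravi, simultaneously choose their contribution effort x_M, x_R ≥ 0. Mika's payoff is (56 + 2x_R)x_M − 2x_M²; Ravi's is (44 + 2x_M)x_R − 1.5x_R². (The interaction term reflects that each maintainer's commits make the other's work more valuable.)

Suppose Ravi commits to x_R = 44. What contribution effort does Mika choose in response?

Expanding Mika's payoff: 56x_M + 2x_Rx_M − 2x_M².
∂π/∂x_M = 56 + 2x_R − 4x_M = 0, so x_M = 14 + 0.5x_R.
At x_R = 44: x_M = 14 + 0.5·44 = 36.

36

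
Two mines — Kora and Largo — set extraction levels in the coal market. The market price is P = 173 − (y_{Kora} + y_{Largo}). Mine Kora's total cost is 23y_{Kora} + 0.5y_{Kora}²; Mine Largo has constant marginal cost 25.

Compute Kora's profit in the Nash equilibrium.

Mine Kora's profit: π = y_{Kora}(173 − (y_{Kora} + y_{Largo})) − 23y_{Kora} − 0.5y_{Kora}².
∂π/∂y_{Kora} = 150 − 3y_{Kora} − y_{Largo} = 0, so y_{Kora} = 50 − (1/3)y_{Largo}.
For Largo: ∂π/∂y_{Largo} = 148 − 2y_{Largo} − y_{Kora} = 0 ⇒ y_{Largo} = 74 − 0.5y_{Kora}.
Substituting the second reaction function into the first: y_{Kora} = 50 − (1/3)(74 − 0.5y_{Kora}), which gives (5/6)y_{Kora} = 76/3 ⇒ y_{Kora} = 30.4.
Then y_{Largo} = 74 − 0.5·30.4 = 58.8.
Price P = 173 − 89.2 = 83.8.
Kora's profit: (83.8 − 23)·30.4 − 0.5(30.4)² = 1386.24.

1386.24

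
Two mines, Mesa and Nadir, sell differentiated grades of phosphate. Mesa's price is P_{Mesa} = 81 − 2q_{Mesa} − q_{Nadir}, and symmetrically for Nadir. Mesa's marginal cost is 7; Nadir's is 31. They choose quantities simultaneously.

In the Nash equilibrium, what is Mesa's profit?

537.92

Mine Mesa's profit: π = q_{Mesa}(81 − 2q_{Mesa} − q_{Nadir}) − 7q_{Mesa}.
∂π/∂q_{Mesa} = 74 − 4q_{Mesa} − q_{Nadir} = 0 ⇒ q_{Mesa} = 18.5 − 0.25q_{Nadir}.
Similarly q_{Nadir} = 12.5 − 0.25q_{Mesa}.
Plugging q_{Nadir} into Mesa's best response: q_{Mesa} = 18.5 − 0.25(12.5 − 0.25q_{Mesa}) ⇒ 0.9375q_{Mesa} = 15.375, so q_{Mesa} = 16.4.
Then q_{Nadir} = 12.5 − 0.25·16.4 = 8.4.
P_{Mesa} = 81 − 2·16.4 − 8.4 = 39.8.
Profit = (39.8 − 7)·16.4 = 537.92.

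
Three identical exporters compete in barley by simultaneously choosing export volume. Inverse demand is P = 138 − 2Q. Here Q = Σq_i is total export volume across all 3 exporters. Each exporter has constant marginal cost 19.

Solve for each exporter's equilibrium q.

A representative exporter's profit is π_i = q_i(138 − 2Q) − 19q_i, with Q = q_i + Σ_{j≠i} q_j.
First-order condition: 119 − 4q_i − 2Σ_{j≠i} q_j = 0.
Imposing symmetry (q_j = q for all j) turns Σ_{j≠i} q_j into 2q, so 119 = 8q and q = 14.875.

14.875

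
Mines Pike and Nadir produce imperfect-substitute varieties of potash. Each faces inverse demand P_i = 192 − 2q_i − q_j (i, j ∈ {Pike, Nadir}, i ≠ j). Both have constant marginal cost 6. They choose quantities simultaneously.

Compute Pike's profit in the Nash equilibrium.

2767.68

Mine Pike's profit: π = q_{Pike}(192 − 2q_{Pike} − q_{Nadir}) − 6q_{Pike}.
∂π/∂q_{Pike} = 186 − 4q_{Pike} − q_{Nadir} = 0 ⇒ q_{Pike} = 46.5 − 0.25q_{Nadir}.
Setting q_{Pike} = q_{Nadir} in the reaction function: q_{Pike} = 46.5 − 0.25q_{Pike}, so q_{Pike} = 46.5 / 1.25 = 37.2.
P_{Pike} = 192 − 2·37.2 − 37.2 = 80.4.
Profit = (80.4 − 6)·37.2 = 2767.68.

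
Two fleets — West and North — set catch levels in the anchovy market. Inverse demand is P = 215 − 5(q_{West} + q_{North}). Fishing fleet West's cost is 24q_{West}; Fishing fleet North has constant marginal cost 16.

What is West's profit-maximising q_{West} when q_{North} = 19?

9.6

Fishing fleet West's profit: π = q_{West}(215 − 5(q_{West} + q_{North})) − 24q_{West}.
∂π/∂q_{West} = 191 − 10q_{West} − 5q_{North} = 0, so q_{West} = 19.1 − 0.5q_{North}.
At q_{North} = 19: q_{West} = 19.1 − 0.5·19 = 9.6.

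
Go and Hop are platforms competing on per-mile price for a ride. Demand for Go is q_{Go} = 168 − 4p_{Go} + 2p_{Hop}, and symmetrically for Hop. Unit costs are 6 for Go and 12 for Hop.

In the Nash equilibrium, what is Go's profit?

Go's profit: π = (p_{Go} − 6)(168 − 4p_{Go} + 2p_{Hop}).
∂π/∂p_{Go} = 192 − 8p_{Go} + 2p_{Hop} = 0 ⇒ p_{Go} = 24 + 0.25p_{Hop}.
Similarly p_{Hop} = 27 + 0.25p_{Go}.
Plugging p_{Hop} into Go's best response: p_{Go} = 24 + 0.25(27 + 0.25p_{Go}) ⇒ 0.9375p_{Go} = 30.75, so p_{Go} = 32.8.
Then p_{Hop} = 27 + 0.25·32.8 = 35.2.
q_{Go} = 168 − 4·32.8 + 2·35.2 = 107.2.
Profit = (32.8 − 6)·107.2 = 2872.96.

2872.96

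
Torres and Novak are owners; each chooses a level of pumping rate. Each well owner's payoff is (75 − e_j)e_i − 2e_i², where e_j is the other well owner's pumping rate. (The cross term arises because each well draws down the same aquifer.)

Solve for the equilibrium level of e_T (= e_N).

Torres's payoff is (75 − e_N)e_T − 2e_T².
∂π/∂e_T = 75 − e_N − 4e_T = 0, so e_T = 18.75 − 0.25e_N.
The game is symmetric, so in equilibrium e_N = e_T: the reaction function gives 1.25e_T = 18.75, hence e_T = 15.

15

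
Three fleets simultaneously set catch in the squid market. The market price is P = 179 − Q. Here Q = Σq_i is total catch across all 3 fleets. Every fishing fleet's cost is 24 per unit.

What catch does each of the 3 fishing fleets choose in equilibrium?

A representative fishing fleet's profit is π_i = q_i(179 − Q) − 24q_i, with Q = q_i + Σ_{j≠i} q_j.
First-order condition: 155 − 2q_i − Σ_{j≠i} q_j = 0.
In a symmetric equilibrium every fishing fleet chooses the same q, so Σ_{j≠i} q_j = 2q. The condition becomes 155 − 4q = 0, giving q = 155/4 = 38.75.

38.75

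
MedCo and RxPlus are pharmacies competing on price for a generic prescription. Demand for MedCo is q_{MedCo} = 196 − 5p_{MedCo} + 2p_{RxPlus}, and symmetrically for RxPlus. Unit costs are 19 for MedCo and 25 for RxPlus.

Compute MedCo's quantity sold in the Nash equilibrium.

90

MedCo's profit: π = (p_{MedCo} − 19)(196 − 5p_{MedCo} + 2p_{RxPlus}).
∂π/∂p_{MedCo} = 291 − 10p_{MedCo} + 2p_{RxPlus} = 0 ⇒ p_{MedCo} = 29.1 + 0.2p_{RxPlus}.
Similarly p_{RxPlus} = 32.1 + 0.2p_{MedCo}.
Solving the two reaction functions simultaneously: (1 − (0.2)(0.2))p_{MedCo} = 29.1 + 0.2·32.1, so 0.96p_{MedCo} = 35.52 and p_{MedCo} = 37.
Then p_{RxPlus} = 32.1 + 0.2·37 = 39.5.
q_{MedCo} = 196 − 5·37 + 2·39.5 = 90.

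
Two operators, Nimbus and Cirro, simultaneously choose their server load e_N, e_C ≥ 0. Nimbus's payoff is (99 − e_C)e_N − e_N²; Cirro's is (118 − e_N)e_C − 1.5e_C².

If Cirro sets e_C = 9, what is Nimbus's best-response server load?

Expanding Nimbus's payoff: 99e_N − e_Ce_N − e_N².
∂π/∂e_N = 99 − e_C − 2e_N = 0, so e_N = 49.5 − 0.5e_C.
At e_C = 9: e_N = 49.5 − 0.5·9 = 45.

45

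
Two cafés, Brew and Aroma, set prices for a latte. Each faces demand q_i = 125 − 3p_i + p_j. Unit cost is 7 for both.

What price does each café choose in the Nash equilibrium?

29.2

Brew's profit: π = (p_{Brew} − 7)(125 − 3p_{Brew} + p_{Aroma}).
∂π/∂p_{Brew} = 146 − 6p_{Brew} + p_{Aroma} = 0 ⇒ p_{Brew} = 73/3 + (1/6)p_{Aroma}.
Setting p_{Brew} = p_{Aroma} in the reaction function: p_{Brew} = 73/3 + (1/6)p_{Brew}, so p_{Brew} = (73/3) / (5/6) = 29.2.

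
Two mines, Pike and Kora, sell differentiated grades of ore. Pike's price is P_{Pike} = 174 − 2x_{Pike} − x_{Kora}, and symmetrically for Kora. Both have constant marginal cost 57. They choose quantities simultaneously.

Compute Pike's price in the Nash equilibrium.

103.8

Mine Pike's profit: π = x_{Pike}(174 − 2x_{Pike} − x_{Kora}) − 57x_{Pike}.
∂π/∂x_{Pike} = 117 − 4x_{Pike} − x_{Kora} = 0 ⇒ x_{Pike} = 29.25 − 0.25x_{Kora}.
The game is symmetric, so in equilibrium x_{Kora} = x_{Pike}: the reaction function gives 1.25x_{Pike} = 29.25, hence x_{Pike} = 23.4.
P_{Pike} = 174 − 2·23.4 − 23.4 = 103.8.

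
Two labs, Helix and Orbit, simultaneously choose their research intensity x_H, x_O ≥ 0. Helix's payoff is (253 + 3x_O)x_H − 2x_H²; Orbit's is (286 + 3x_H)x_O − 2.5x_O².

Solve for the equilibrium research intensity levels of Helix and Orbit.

Expanding Helix's payoff: 253x_H + 3x_Ox_H − 2x_H².
∂π/∂x_H = 253 + 3x_O − 4x_H = 0, so x_H = 63.25 + 0.75x_O.
Likewise for Orbit: x_O = 57.2 + 0.6x_H.
Solving the two reaction functions simultaneously: (1 − (0.75)(0.6))x_H = 63.25 + 0.75·57.2, so 0.55x_H = 106.15 and x_H = 193.
Then x_O = 57.2 + 0.6·193 = 173.

193, 173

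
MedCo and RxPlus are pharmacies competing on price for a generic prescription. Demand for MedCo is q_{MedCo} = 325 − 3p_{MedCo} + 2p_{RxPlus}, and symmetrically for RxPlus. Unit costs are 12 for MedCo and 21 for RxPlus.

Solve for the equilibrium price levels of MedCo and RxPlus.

MedCo's profit: π = (p_{MedCo} − 12)(325 − 3p_{MedCo} + 2p_{RxPlus}).
∂π/∂p_{MedCo} = 361 − 6p_{MedCo} + 2p_{RxPlus} = 0 ⇒ p_{MedCo} = 361/6 + (1/3)p_{RxPlus}.
Similarly p_{RxPlus} = 194/3 + (1/3)p_{MedCo}.
Solving the two reaction functions simultaneously: (1 − (1/3)(1/3))p_{MedCo} = 361/6 + (1/3)·(194/3), so (8/9)p_{MedCo} = 1471/18 and p_{MedCo} = 91.9375.
Then p_{RxPlus} = 194/3 + (1/3)·91.9375 = 95.3125.

91.9375, 95.3125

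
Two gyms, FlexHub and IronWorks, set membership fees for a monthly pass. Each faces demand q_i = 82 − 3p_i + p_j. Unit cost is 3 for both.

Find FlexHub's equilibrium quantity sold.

45.6

FlexHub's profit: π = (p_{FlexHub} − 3)(82 − 3p_{FlexHub} + p_{IronWorks}).
∂π/∂p_{FlexHub} = 91 − 6p_{FlexHub} + p_{IronWorks} = 0 ⇒ p_{FlexHub} = 91/6 + (1/6)p_{IronWorks}.
By symmetry p_{IronWorks} = p_{FlexHub}; substituting into the reaction function, (5/6)p_{FlexHub} = 91/6 and p_{FlexHub} = 18.2.
q_{FlexHub} = 82 − 3·18.2 + 18.2 = 45.6.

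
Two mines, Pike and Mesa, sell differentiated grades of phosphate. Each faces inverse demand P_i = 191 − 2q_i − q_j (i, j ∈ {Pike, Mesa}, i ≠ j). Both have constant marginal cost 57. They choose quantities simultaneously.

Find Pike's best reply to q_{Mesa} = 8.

31.5

Mine Pike's profit: π = q_{Pike}(191 − 2q_{Pike} − q_{Mesa}) − 57q_{Pike}.
∂π/∂q_{Pike} = 134 − 4q_{Pike} − q_{Mesa} = 0 ⇒ q_{Pike} = 33.5 − 0.25q_{Mesa}.
At q_{Mesa} = 8: q_{Pike} = 33.5 − 0.25·8 = 31.5.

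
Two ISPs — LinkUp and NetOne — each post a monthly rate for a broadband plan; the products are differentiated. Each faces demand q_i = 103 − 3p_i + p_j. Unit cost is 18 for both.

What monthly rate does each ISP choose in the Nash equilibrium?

LinkUp's profit: π = (p_{LinkUp} − 18)(103 − 3p_{LinkUp} + p_{NetOne}).
∂π/∂p_{LinkUp} = 157 − 6p_{LinkUp} + p_{NetOne} = 0 ⇒ p_{LinkUp} = 157/6 + (1/6)p_{NetOne}.
Setting p_{LinkUp} = p_{NetOne} in the reaction function: p_{LinkUp} = 157/6 + (1/6)p_{LinkUp}, so p_{LinkUp} = (157/6) / (5/6) = 31.4.

31.4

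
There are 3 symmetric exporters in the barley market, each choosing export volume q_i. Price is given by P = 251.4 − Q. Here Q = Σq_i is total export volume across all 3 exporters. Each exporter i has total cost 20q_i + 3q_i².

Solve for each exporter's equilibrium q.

A representative exporter's profit is π_i = q_i(251.4 − Q) − 20q_i − 3q_i², with Q = q_i + Σ_{j≠i} q_j.
First-order condition: 231.4 − 8q_i − Σ_{j≠i} q_j = 0.
Imposing symmetry (q_j = q for all j) turns Σ_{j≠i} q_j into 2q, so 231.4 = 10q and q = 23.14.

23.14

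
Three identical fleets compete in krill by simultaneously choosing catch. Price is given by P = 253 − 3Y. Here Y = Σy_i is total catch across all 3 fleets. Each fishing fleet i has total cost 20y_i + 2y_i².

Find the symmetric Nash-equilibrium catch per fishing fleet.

A representative fishing fleet's profit is π_i = y_i(253 − 3Y) − 20y_i − 2y_i², with Y = y_i + Σ_{j≠i} y_j.
First-order condition: 233 − 10y_i − 3Σ_{j≠i} y_j = 0.
With identical fishing fleets, set every y_j = y: then 233 − 10y − 6y = 0, i.e. y = 233/16 = 14.5625.

14.5625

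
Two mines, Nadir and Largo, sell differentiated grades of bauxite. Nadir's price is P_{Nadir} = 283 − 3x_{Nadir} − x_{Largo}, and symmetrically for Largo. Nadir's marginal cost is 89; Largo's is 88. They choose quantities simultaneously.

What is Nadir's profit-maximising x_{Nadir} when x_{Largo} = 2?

Mine Nadir's profit: π = x_{Nadir}(283 − 3x_{Nadir} − x_{Largo}) − 89x_{Nadir}.
∂π/∂x_{Nadir} = 194 − 6x_{Nadir} − x_{Largo} = 0 ⇒ x_{Nadir} = 97/3 − (1/6)x_{Largo}.
At x_{Largo} = 2: x_{Nadir} = 97/3 − (1/6)·2 = 32.

32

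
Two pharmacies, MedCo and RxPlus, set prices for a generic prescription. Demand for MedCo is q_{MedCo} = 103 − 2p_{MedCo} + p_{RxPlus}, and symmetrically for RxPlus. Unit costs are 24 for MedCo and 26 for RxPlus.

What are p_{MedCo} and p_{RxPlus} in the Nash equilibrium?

MedCo's profit: π = (p_{MedCo} − 24)(103 − 2p_{MedCo} + p_{RxPlus}).
∂π/∂p_{MedCo} = 151 − 4p_{MedCo} + p_{RxPlus} = 0 ⇒ p_{MedCo} = 37.75 + 0.25p_{RxPlus}.
Similarly p_{RxPlus} = 38.75 + 0.25p_{MedCo}.
Substituting the second reaction function into the first: p_{MedCo} = 37.75 + 0.25(38.75 + 0.25p_{MedCo}), which gives 0.9375p_{MedCo} = 47.4375 ⇒ p_{MedCo} = 50.6.
Then p_{RxPlus} = 38.75 + 0.25·50.6 = 51.4.

50.6, 51.4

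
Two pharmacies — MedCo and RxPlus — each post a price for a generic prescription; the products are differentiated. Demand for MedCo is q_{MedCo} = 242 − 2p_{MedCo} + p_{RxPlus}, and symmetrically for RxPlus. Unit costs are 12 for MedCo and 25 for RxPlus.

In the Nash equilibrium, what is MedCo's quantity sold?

MedCo's profit: π = (p_{MedCo} − 12)(242 − 2p_{MedCo} + p_{RxPlus}).
∂π/∂p_{MedCo} = 266 − 4p_{MedCo} + p_{RxPlus} = 0 ⇒ p_{MedCo} = 66.5 + 0.25p_{RxPlus}.
Similarly p_{RxPlus} = 73 + 0.25p_{MedCo}.
Solving the two reaction functions simultaneously: (1 − (0.25)(0.25))p_{MedCo} = 66.5 + 0.25·73, so 0.9375p_{MedCo} = 84.75 and p_{MedCo} = 90.4.
Then p_{RxPlus} = 73 + 0.25·90.4 = 95.6.
q_{MedCo} = 242 − 2·90.4 + 95.6 = 156.8.

156.8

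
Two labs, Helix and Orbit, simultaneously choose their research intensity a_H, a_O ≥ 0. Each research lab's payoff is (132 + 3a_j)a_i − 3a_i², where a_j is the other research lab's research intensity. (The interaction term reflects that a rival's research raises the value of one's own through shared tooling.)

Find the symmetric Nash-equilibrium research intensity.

Helix's payoff is (132 + 3a_O)a_H − 3a_H².
∂π/∂a_H = 132 + 3a_O − 6a_H = 0, so a_H = 22 + 0.5a_O.
The game is symmetric, so in equilibrium a_O = a_H: the reaction function gives 0.5a_H = 22, hence a_H = 44.

44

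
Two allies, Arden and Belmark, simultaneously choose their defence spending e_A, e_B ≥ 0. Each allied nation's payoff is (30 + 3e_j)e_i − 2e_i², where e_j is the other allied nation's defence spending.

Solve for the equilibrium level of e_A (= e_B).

30

Arden's payoff is (30 + 3e_B)e_A − 2e_A².
∂π/∂e_A = 30 + 3e_B − 4e_A = 0, so e_A = 7.5 + 0.75e_B.
By symmetry e_B = e_A; substituting into the reaction function, 0.25e_A = 7.5 and e_A = 30.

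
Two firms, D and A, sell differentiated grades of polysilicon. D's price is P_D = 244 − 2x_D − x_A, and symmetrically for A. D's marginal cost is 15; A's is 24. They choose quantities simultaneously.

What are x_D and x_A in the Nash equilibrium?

Firm D's profit: π = x_D(244 − 2x_D − x_A) − 15x_D.
∂π/∂x_D = 229 − 4x_D − x_A = 0 ⇒ x_D = 57.25 − 0.25x_A.
Similarly x_A = 55 − 0.25x_D.
Substituting the second reaction function into the first: x_D = 57.25 − 0.25(55 − 0.25x_D), which gives 0.9375x_D = 43.5 ⇒ x_D = 46.4.
Then x_A = 55 − 0.25·46.4 = 43.4.

46.4, 43.4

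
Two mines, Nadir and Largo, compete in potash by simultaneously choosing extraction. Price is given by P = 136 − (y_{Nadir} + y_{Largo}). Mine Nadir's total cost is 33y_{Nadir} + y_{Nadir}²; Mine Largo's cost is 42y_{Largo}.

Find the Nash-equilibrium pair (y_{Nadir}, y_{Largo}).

Mine Nadir's profit: π = y_{Nadir}(136 − (y_{Nadir} + y_{Largo})) − 33y_{Nadir} − y_{Nadir}².
∂π/∂y_{Nadir} = 103 − 4y_{Nadir} − y_{Largo} = 0, so y_{Nadir} = 25.75 − 0.25y_{Largo}.
For Largo: ∂π/∂y_{Largo} = 94 − 2y_{Largo} − y_{Nadir} = 0 ⇒ y_{Largo} = 47 − 0.5y_{Nadir}.
Substituting the second reaction function into the first: y_{Nadir} = 25.75 − 0.25(47 − 0.5y_{Nadir}), which gives 0.875y_{Nadir} = 14 ⇒ y_{Nadir} = 16.
Then y_{Largo} = 47 − 0.5·16 = 39.

16, 39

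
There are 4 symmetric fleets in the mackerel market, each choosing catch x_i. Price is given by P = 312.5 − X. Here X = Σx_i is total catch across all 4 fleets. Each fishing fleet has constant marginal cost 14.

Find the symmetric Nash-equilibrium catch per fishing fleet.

59.7

A representative fishing fleet's profit is π_i = x_i(312.5 − X) − 14x_i, with X = x_i + Σ_{j≠i} x_j.
First-order condition: 298.5 − 2x_i − Σ_{j≠i} x_j = 0.
In a symmetric equilibrium every fishing fleet chooses the same x, so Σ_{j≠i} x_j = 3x. The condition becomes 298.5 − 5x = 0, giving x = 298.5/5 = 59.7.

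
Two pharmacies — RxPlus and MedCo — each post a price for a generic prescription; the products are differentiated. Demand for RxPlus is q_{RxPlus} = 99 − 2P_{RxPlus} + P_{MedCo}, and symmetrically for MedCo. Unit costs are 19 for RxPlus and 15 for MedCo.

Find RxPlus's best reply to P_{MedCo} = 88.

RxPlus's profit: π = (P_{RxPlus} − 19)(99 − 2P_{RxPlus} + P_{MedCo}).
∂π/∂P_{RxPlus} = 137 − 4P_{RxPlus} + P_{MedCo} = 0 ⇒ P_{RxPlus} = 34.25 + 0.25P_{MedCo}.
At P_{MedCo} = 88: P_{RxPlus} = 34.25 + 0.25·88 = 56.25.

56.25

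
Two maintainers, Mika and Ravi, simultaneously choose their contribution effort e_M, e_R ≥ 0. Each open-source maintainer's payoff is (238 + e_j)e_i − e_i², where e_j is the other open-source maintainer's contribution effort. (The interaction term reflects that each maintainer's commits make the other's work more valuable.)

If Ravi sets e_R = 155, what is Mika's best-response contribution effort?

196.5

Mika's payoff is (238 + e_R)e_M − e_M².
∂π/∂e_M = 238 + e_R − 2e_M = 0, so e_M = 119 + 0.5e_R.
At e_R = 155: e_M = 119 + 0.5·155 = 196.5.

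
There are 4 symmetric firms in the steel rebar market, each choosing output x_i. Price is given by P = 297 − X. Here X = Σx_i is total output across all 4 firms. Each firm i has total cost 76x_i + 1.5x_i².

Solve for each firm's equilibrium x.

A representative firm's profit is π_i = x_i(297 − X) − 76x_i − 1.5x_i², with X = x_i + Σ_{j≠i} x_j.
First-order condition: 221 − 5x_i − Σ_{j≠i} x_j = 0.
In a symmetric equilibrium every firm chooses the same x, so Σ_{j≠i} x_j = 3x. The condition becomes 221 − 8x = 0, giving x = 221/8 = 27.625.

27.625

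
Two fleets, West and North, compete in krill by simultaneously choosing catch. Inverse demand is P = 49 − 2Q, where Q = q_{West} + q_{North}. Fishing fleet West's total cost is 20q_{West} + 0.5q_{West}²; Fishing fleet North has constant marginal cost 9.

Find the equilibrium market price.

26.75

Fishing fleet West's profit: π = q_{West}(49 − 2(q_{West} + q_{North})) − 20q_{West} − 0.5q_{West}².
∂π/∂q_{West} = 29 − 5q_{West} − 2q_{North} = 0, so q_{West} = 5.8 − 0.4q_{North}.
For North: ∂π/∂q_{North} = 40 − 4q_{North} − 2q_{West} = 0 ⇒ q_{North} = 10 − 0.5q_{West}.
Substituting the second reaction function into the first: q_{West} = 5.8 − 0.4(10 − 0.5q_{West}), which gives 0.8q_{West} = 1.8 ⇒ q_{West} = 2.25.
Then q_{North} = 10 − 0.5·2.25 = 8.875.
Equilibrium price: P = 49 − 2·11.125 = 26.75.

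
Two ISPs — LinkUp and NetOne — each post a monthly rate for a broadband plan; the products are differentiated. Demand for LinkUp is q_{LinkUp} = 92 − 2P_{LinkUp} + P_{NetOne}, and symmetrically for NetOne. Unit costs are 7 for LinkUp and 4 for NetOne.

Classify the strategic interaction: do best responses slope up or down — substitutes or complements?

strategic complements

LinkUp's profit: π = (P_{LinkUp} − 7)(92 − 2P_{LinkUp} + P_{NetOne}).
∂π/∂P_{LinkUp} = 106 − 4P_{LinkUp} + P_{NetOne} = 0 ⇒ P_{LinkUp} = 26.5 + 0.25P_{NetOne}.
The best-response slope dP_{LinkUp}/dP_{NetOne} = 0.25 > 0: the reaction function is upward-sloping, so the choices are strategic complements.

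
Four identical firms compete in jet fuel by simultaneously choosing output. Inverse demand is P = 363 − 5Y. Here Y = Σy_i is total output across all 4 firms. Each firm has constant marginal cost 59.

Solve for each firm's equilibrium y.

A representative firm's profit is π_i = y_i(363 − 5Y) − 59y_i, with Y = y_i + Σ_{j≠i} y_j.
First-order condition: 304 − 10y_i − 5Σ_{j≠i} y_j = 0.
In a symmetric equilibrium every firm chooses the same y, so Σ_{j≠i} y_j = 3y. The condition becomes 304 − 25y = 0, giving y = 304/25 = 12.16.

12.16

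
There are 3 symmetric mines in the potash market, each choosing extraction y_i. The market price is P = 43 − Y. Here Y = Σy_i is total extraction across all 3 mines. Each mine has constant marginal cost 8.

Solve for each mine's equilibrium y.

8.75

A representative mine's profit is π_i = y_i(43 − Y) − 8y_i, with Y = y_i + Σ_{j≠i} y_j.
First-order condition: 35 − 2y_i − Σ_{j≠i} y_j = 0.
With identical mines, set every y_j = y: then 35 − 2y − 2y = 0, i.e. y = 35/4 = 8.75.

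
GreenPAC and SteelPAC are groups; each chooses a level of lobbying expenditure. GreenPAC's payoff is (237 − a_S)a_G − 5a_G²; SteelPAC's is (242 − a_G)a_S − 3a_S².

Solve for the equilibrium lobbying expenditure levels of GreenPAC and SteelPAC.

20, 37

Expanding GreenPAC's payoff: 237a_G − a_Sa_G − 5a_G².
∂π/∂a_G = 237 − a_S − 10a_G = 0, so a_G = 23.7 − 0.1a_S.
Likewise for SteelPAC: a_S = 121/3 − (1/6)a_G.
Substituting the second reaction function into the first: a_G = 23.7 − 0.1(121/3 − (1/6)a_G), which gives (59/60)a_G = 59/3 ⇒ a_G = 20.
Then a_S = 121/3 − (1/6)·20 = 37.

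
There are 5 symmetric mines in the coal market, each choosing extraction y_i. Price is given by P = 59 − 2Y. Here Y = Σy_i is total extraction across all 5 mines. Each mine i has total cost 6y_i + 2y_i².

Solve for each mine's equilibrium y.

A representative mine's profit is π_i = y_i(59 − 2Y) − 6y_i − 2y_i², with Y = y_i + Σ_{j≠i} y_j.
First-order condition: 53 − 8y_i − 2Σ_{j≠i} y_j = 0.
In a symmetric equilibrium every mine chooses the same y, so Σ_{j≠i} y_j = 4y. The condition becomes 53 − 16y = 0, giving y = 53/16 = 3.3125.

3.3125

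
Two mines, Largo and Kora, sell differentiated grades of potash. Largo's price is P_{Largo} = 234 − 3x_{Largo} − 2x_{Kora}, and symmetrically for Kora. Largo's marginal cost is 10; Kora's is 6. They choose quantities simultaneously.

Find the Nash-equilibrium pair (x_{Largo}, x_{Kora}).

Mine Largo's profit: π = x_{Largo}(234 − 3x_{Largo} − 2x_{Kora}) − 10x_{Largo}.
∂π/∂x_{Largo} = 224 − 6x_{Largo} − 2x_{Kora} = 0 ⇒ x_{Largo} = 112/3 − (1/3)x_{Kora}.
Similarly x_{Kora} = 38 − (1/3)x_{Largo}.
Plugging x_{Kora} into Largo's best response: x_{Largo} = 112/3 − (1/3)(38 − (1/3)x_{Largo}) ⇒ (8/9)x_{Largo} = 74/3, so x_{Largo} = 27.75.
Then x_{Kora} = 38 − (1/3)·27.75 = 28.75.

27.75, 28.75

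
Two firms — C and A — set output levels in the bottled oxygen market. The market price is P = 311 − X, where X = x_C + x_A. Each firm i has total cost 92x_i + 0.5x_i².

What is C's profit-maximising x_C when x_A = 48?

Firm C's profit: π = x_C(311 − (x_C + x_A)) − 92x_C − 0.5x_C².
∂π/∂x_C = 219 − 3x_C − x_A = 0, so x_C = 73 − (1/3)x_A.
At x_A = 48: x_C = 73 − (1/3)·48 = 57.

57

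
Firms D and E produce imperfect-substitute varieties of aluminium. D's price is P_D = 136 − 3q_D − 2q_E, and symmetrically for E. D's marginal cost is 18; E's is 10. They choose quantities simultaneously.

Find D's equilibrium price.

60.75

Firm D's profit: π = q_D(136 − 3q_D − 2q_E) − 18q_D.
∂π/∂q_D = 118 − 6q_D − 2q_E = 0 ⇒ q_D = 59/3 − (1/3)q_E.
Similarly q_E = 21 − (1/3)q_D.
Plugging q_E into D's best response: q_D = 59/3 − (1/3)(21 − (1/3)q_D) ⇒ (8/9)q_D = 38/3, so q_D = 14.25.
Then q_E = 21 − (1/3)·14.25 = 16.25.
P_D = 136 − 3·14.25 − 2·16.25 = 60.75.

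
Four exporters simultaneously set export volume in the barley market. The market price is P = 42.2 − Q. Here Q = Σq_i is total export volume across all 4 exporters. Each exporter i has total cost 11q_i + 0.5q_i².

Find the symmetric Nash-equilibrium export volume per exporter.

5.2

A representative exporter's profit is π_i = q_i(42.2 − Q) − 11q_i − 0.5q_i², with Q = q_i + Σ_{j≠i} q_j.
First-order condition: 31.2 − 3q_i − Σ_{j≠i} q_j = 0.
Imposing symmetry (q_j = q for all j) turns Σ_{j≠i} q_j into 3q, so 31.2 = 6q and q = 5.2.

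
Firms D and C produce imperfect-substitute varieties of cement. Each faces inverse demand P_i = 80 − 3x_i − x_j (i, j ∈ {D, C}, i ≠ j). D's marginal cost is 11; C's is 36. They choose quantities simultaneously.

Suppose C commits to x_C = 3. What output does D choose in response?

11

Firm D's profit: π = x_D(80 − 3x_D − x_C) − 11x_D.
∂π/∂x_D = 69 − 6x_D − x_C = 0 ⇒ x_D = 11.5 − (1/6)x_C.
At x_C = 3: x_D = 11.5 − (1/6)·3 = 11.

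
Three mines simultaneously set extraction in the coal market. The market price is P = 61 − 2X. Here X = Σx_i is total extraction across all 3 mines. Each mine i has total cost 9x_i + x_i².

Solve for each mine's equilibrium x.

5.2

A representative mine's profit is π_i = x_i(61 − 2X) − 9x_i − x_i², with X = x_i + Σ_{j≠i} x_j.
First-order condition: 52 − 6x_i − 2Σ_{j≠i} x_j = 0.
Imposing symmetry (x_j = x for all j) turns Σ_{j≠i} x_j into 2x, so 52 = 10x and x = 5.2.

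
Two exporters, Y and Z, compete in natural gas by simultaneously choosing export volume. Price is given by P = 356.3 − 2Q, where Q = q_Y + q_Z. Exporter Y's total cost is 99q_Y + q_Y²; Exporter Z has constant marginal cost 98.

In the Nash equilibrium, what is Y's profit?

1970.6907

Exporter Y's profit: π = q_Y(356.3 − 2(q_Y + q_Z)) − 99q_Y − q_Y².
∂π/∂q_Y = 257.3 − 6q_Y − 2q_Z = 0, so q_Y = 2573/60 − (1/3)q_Z.
For Z: ∂π/∂q_Z = 258.3 − 4q_Z − 2q_Y = 0 ⇒ q_Z = 64.575 − 0.5q_Y.
Solving the two reaction functions simultaneously: (1 − (−1/3)(−0.5))q_Y = 2573/60 − (1/3)·64.575, so (5/6)q_Y = 2563/120 and q_Y = 25.63.
Then q_Z = 64.575 − 0.5·25.63 = 51.76.
Price P = 356.3 − 2·77.39 = 201.52.
Y's profit: (201.52 − 99)·25.63 − (25.63)² = 1970.6907.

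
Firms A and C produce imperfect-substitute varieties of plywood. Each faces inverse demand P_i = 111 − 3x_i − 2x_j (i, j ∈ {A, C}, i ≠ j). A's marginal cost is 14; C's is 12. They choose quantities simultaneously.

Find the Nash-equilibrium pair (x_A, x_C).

Firm A's profit: π = x_A(111 − 3x_A − 2x_C) − 14x_A.
∂π/∂x_A = 97 − 6x_A − 2x_C = 0 ⇒ x_A = 97/6 − (1/3)x_C.
Similarly x_C = 16.5 − (1/3)x_A.
Plugging x_C into A's best response: x_A = 97/6 − (1/3)(16.5 − (1/3)x_A) ⇒ (8/9)x_A = 32/3, so x_A = 12.
Then x_C = 16.5 − (1/3)·12 = 12.5.

12, 12.5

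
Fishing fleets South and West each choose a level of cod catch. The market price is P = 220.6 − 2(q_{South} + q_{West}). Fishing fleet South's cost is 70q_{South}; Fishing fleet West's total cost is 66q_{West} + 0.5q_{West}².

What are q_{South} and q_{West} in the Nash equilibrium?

Fishing fleet South's profit: π = q_{South}(220.6 − 2(q_{South} + q_{West})) − 70q_{South}.
∂π/∂q_{South} = 150.6 − 4q_{South} − 2q_{West} = 0, so q_{South} = 37.65 − 0.5q_{West}.
For West: ∂π/∂q_{West} = 154.6 − 5q_{West} − 2q_{South} = 0 ⇒ q_{West} = 30.92 − 0.4q_{South}.
Plugging q_{West} into South's best response: q_{South} = 37.65 − 0.5(30.92 − 0.4q_{South}) ⇒ 0.8q_{South} = 22.19, so q_{South} = 27.7375.
Then q_{West} = 30.92 − 0.4·27.7375 = 19.825.

27.7375, 19.825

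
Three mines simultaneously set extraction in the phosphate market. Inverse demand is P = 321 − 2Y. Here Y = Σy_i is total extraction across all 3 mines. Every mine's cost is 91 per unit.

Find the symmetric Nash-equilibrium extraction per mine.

28.75

A representative mine's profit is π_i = y_i(321 − 2Y) − 91y_i, with Y = y_i + Σ_{j≠i} y_j.
First-order condition: 230 − 4y_i − 2Σ_{j≠i} y_j = 0.
In a symmetric equilibrium every mine chooses the same y, so Σ_{j≠i} y_j = 2y. The condition becomes 230 − 8y = 0, giving y = 230/8 = 28.75.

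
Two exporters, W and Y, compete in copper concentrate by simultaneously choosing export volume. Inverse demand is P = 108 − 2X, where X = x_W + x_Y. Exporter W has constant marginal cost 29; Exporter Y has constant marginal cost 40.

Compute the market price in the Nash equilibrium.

Exporter W's profit: π = x_W(108 − 2(x_W + x_Y)) − 29x_W.
∂π/∂x_W = 79 − 4x_W − 2x_Y = 0, so x_W = 19.75 − 0.5x_Y.
By the same steps for Y: x_Y = 17 − 0.5x_W.
Plugging x_Y into W's best response: x_W = 19.75 − 0.5(17 − 0.5x_W) ⇒ 0.75x_W = 11.25, so x_W = 15.
Then x_Y = 17 − 0.5·15 = 9.5.
Equilibrium price: P = 108 − 2·24.5 = 59.

59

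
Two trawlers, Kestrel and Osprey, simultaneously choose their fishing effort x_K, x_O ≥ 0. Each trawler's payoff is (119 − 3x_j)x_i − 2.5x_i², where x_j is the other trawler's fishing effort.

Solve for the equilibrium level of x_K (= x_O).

14.875

Kestrel's payoff is (119 − 3x_O)x_K − 2.5x_K².
∂π/∂x_K = 119 − 3x_O − 5x_K = 0, so x_K = 23.8 − 0.6x_O.
By symmetry x_O = x_K; substituting into the reaction function, 1.6x_K = 23.8 and x_K = 14.875.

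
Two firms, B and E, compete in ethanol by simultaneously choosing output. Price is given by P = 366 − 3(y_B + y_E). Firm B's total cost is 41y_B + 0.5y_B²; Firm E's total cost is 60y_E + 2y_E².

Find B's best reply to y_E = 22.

37

Firm B's profit: π = y_B(366 − 3(y_B + y_E)) − 41y_B − 0.5y_B².
∂π/∂y_B = 325 − 7y_B − 3y_E = 0, so y_B = 325/7 − (3/7)y_E.
At y_E = 22: y_B = 325/7 − (3/7)·22 = 37.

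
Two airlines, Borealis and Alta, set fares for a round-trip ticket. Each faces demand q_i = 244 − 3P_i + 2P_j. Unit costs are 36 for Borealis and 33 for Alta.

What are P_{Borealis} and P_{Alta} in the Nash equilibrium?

Borealis's profit: π = (P_{Borealis} − 36)(244 − 3P_{Borealis} + 2P_{Alta}).
∂π/∂P_{Borealis} = 352 − 6P_{Borealis} + 2P_{Alta} = 0 ⇒ P_{Borealis} = 176/3 + (1/3)P_{Alta}.
Similarly P_{Alta} = 343/6 + (1/3)P_{Borealis}.
Plugging P_{Alta} into Borealis's best response: P_{Borealis} = 176/3 + (1/3)(343/6 + (1/3)P_{Borealis}) ⇒ (8/9)P_{Borealis} = 1399/18, so P_{Borealis} = 87.4375.
Then P_{Alta} = 343/6 + (1/3)·87.4375 = 86.3125.

87.4375, 86.3125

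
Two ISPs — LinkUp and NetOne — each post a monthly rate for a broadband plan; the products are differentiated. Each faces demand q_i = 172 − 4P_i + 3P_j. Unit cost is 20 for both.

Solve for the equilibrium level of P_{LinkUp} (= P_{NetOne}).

50.4

LinkUp's profit: π = (P_{LinkUp} − 20)(172 − 4P_{LinkUp} + 3P_{NetOne}).
∂π/∂P_{LinkUp} = 252 − 8P_{LinkUp} + 3P_{NetOne} = 0 ⇒ P_{LinkUp} = 31.5 + 0.375P_{NetOne}.
The game is symmetric, so in equilibrium P_{NetOne} = P_{LinkUp}: the reaction function gives 0.625P_{LinkUp} = 31.5, hence P_{LinkUp} = 50.4.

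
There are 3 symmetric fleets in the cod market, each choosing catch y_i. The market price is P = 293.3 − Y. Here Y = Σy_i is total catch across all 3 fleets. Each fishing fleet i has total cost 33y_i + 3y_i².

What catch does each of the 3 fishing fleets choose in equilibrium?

A representative fishing fleet's profit is π_i = y_i(293.3 − Y) − 33y_i − 3y_i², with Y = y_i + Σ_{j≠i} y_j.
First-order condition: 260.3 − 8y_i − Σ_{j≠i} y_j = 0.
With identical fishing fleets, set every y_j = y: then 260.3 − 8y − 2y = 0, i.e. y = 260.3/10 = 26.03.

26.03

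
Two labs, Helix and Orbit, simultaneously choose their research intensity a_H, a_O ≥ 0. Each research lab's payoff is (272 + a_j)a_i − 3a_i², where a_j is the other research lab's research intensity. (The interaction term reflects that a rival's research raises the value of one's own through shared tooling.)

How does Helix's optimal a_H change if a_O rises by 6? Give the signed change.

1

Helix's payoff is (272 + a_O)a_H − 3a_H².
∂π/∂a_H = 272 + a_O − 6a_H = 0, so a_H = 136/3 + (1/6)a_O.
The reaction-function slope is 1/6, so a 6-unit rise in a_O moves a_H by 1/6 × 6 = 1. Helix's best response rises — the actions are strategic complements.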